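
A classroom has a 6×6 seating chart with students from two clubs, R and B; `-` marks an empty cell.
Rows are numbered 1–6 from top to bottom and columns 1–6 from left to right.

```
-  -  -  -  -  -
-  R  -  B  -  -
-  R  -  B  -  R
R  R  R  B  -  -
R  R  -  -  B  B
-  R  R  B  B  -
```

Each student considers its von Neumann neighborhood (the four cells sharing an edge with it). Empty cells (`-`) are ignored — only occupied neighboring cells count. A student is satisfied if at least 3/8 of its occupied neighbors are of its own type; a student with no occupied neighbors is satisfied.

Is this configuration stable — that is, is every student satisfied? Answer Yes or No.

Yes

Row 2: (2,2)R 1/1 satisfied · (2,4)B 1/1 satisfied
Row 3: (3,2)R 2/2 satisfied · (3,4)B 2/2 satisfied · (3,6)R 0/0 satisfied
Row 4: (4,1)R 2/2 satisfied · (4,2)R 4/4 satisfied · (4,3)R 1/2 satisfied · (4,4)B 1/2 satisfied
Row 5: (5,1)R 2/2 satisfied · (5,2)R 3/3 satisfied · (5,5)B 2/2 satisfied · (5,6)B 1/1 satisfied
Row 6: (6,2)R 2/2 satisfied · (6,3)R 1/2 satisfied · (6,4)B 1/2 satisfied · (6,5)B 2/2 satisfied
All meet the threshold, so the configuration is stable.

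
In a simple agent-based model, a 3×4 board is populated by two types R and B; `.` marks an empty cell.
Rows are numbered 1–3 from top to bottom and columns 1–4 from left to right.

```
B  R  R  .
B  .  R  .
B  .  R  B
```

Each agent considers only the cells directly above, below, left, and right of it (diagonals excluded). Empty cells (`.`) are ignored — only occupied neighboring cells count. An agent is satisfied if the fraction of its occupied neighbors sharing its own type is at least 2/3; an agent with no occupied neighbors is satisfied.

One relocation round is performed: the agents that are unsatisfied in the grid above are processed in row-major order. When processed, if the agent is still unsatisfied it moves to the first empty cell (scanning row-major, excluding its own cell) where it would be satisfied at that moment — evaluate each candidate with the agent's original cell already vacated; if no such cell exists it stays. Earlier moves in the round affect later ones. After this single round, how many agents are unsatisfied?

0

Initially unsatisfied (in order): (1,1), (1,2), (3,3), (3,4).
  (1,1): no empty cell satisfies it; stays.
  (1,2) → (1,4).
  (3,3) → (2,4).
  (3,4) → (3,2).
Resulting grid:
B . R R
B . R R
B B . .
All satisfied now.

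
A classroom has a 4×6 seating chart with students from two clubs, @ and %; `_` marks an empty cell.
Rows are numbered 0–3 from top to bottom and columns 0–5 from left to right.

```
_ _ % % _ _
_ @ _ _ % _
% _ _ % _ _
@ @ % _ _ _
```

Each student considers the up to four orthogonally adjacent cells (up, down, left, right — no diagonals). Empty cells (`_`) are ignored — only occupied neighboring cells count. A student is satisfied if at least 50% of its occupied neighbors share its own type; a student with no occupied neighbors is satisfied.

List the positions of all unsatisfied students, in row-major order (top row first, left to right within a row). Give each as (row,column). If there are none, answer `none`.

(0,2)% 1/1 ok
(0,3)% 1/1 ok
(1,1)@ 0/0 ok
(1,4)% 0/0 ok
(2,0)% 0/1 unhappy
(2,3)% 0/0 ok
(3,0)@ 1/2 ok
(3,1)@ 1/2 ok
(3,2)% 0/1 unhappy

(2,0), (3,2)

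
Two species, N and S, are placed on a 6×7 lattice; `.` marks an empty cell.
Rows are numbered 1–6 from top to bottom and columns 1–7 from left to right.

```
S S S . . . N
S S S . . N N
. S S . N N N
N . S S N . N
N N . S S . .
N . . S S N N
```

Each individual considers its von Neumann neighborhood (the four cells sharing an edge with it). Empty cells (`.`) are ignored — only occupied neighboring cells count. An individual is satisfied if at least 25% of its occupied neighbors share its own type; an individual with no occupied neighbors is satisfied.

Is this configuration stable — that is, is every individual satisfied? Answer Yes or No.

Yes

(1,1)S 2/2 satisfied
(1,2)S 3/3 satisfied
(1,3)S 2/2 satisfied
(1,7)N 1/1 satisfied
(2,1)S 2/2 satisfied
(2,2)S 4/4 satisfied
(2,3)S 3/3 satisfied
(2,6)N 2/2 satisfied
(2,7)N 3/3 satisfied
(3,2)S 2/2 satisfied
(3,3)S 3/3 satisfied
(3,5)N 2/2 satisfied
(3,6)N 3/3 satisfied
(3,7)N 3/3 satisfied
(4,1)N 1/1 satisfied
(4,3)S 2/2 satisfied
(4,4)S 2/3 satisfied
(4,5)N 1/3 satisfied
(4,7)N 1/1 satisfied
(5,1)N 3/3 satisfied
(5,2)N 1/1 satisfied
(5,4)S 3/3 satisfied
(5,5)S 2/3 satisfied
(6,1)N 1/1 satisfied
(6,4)S 2/2 satisfied
(6,5)S 2/3 satisfied
(6,6)N 1/2 satisfied
(6,7)N 1/1 satisfied
All meet the threshold, so the configuration is stable.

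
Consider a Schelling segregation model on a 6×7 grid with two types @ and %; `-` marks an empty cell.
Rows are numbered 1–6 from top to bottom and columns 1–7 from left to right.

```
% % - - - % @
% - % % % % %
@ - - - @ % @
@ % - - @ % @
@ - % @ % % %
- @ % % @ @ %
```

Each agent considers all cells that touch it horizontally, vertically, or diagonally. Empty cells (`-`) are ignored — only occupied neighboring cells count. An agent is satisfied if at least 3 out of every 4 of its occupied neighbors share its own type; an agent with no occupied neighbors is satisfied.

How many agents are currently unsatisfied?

26

Row 1: (1,1)% 2/2 satisfied · (1,2)% 3/3 satisfied · (1,6)% 3/4 satisfied · (1,7)@ 0/3 not
Row 2: (2,1)% 2/3 not · (2,3)% 2/2 satisfied · (2,4)% 2/3 not · (2,5)% 4/5 satisfied · (2,6)% 4/7 not · (2,7)% 3/5 not
Row 3: (3,1)@ 1/3 not · (3,5)@ 1/6 not · (3,6)% 4/8 not · (3,7)@ 1/5 not
Row 4: (4,1)@ 2/3 not · (4,2)% 1/4 not · (4,5)@ 2/6 not · (4,6)% 4/8 not · (4,7)@ 1/5 not
Row 5: (5,1)@ 2/3 not · (5,3)% 3/5 not · (5,4)@ 2/6 not · (5,5)% 3/7 not · (5,6)% 4/8 not · (5,7)% 3/5 not
Row 6: (6,2)@ 1/3 not · (6,3)% 2/4 not · (6,4)% 3/5 not · (6,5)@ 2/5 not · (6,6)@ 1/5 not · (6,7)% 2/3 not
Unsatisfied: (1,7), (2,1), (2,4), (2,6), (2,7), (3,1), (3,5), (3,6), (3,7), (4,1), (4,2), (4,5), (4,6), (4,7), (5,1), (5,3), (5,4), (5,5), (5,6), (5,7), (6,2), (6,3), (6,4), (6,5), (6,6), (6,7) — 26 in total.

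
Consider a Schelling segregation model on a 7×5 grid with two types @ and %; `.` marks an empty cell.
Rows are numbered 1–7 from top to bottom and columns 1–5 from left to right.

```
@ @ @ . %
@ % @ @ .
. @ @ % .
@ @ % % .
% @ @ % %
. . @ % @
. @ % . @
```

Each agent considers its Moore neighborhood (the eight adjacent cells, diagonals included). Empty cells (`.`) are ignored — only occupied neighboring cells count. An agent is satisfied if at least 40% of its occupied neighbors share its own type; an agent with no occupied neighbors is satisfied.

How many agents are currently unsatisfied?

6

Row 1: (1,1)@ 2/3 satisfied · (1,2)@ 4/5 satisfied · (1,3)@ 3/4 satisfied · (1,5)% 0/1 not
Row 2: (2,1)@ 3/4 satisfied · (2,2)% 0/7 not · (2,3)@ 5/7 satisfied · (2,4)@ 3/5 satisfied
Row 3: (3,2)@ 5/7 satisfied · (3,3)@ 4/8 satisfied · (3,4)% 2/5 satisfied
Row 4: (4,1)@ 3/4 satisfied · (4,2)@ 5/7 satisfied · (4,3)% 3/8 not · (4,4)% 4/6 satisfied
Row 5: (5,1)% 0/3 not · (5,2)@ 4/6 satisfied · (5,3)@ 3/7 satisfied · (5,4)% 4/7 satisfied · (5,5)% 3/4 satisfied
Row 6: (6,3)@ 3/6 satisfied · (6,4)% 3/7 satisfied · (6,5)@ 1/4 not
Row 7: (7,2)@ 1/2 satisfied · (7,3)% 1/3 not · (7,5)@ 1/2 satisfied
Unsatisfied: (1,5), (2,2), (4,3), (5,1), (6,5), (7,3) — 6 in total.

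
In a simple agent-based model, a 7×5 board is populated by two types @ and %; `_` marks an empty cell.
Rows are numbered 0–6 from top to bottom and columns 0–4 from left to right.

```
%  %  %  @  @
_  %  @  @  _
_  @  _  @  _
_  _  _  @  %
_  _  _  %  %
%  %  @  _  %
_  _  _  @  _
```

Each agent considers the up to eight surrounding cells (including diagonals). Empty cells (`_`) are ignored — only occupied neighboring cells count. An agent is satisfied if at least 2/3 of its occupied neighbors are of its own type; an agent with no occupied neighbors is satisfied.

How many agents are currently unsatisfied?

(0,0)% 2/2 ✓
(0,1)% 3/4 ✓
(0,2)% 2/5 ✗
(0,3)@ 3/4 ✓
(0,4)@ 2/2 ✓
(1,1)% 3/5 ✗
(1,2)@ 4/7 ✗
(1,3)@ 4/5 ✓
(2,1)@ 1/2 ✗
(2,3)@ 3/4 ✓
(3,3)@ 1/4 ✗
(3,4)% 2/4 ✗
(4,3)% 3/5 ✗
(4,4)% 3/4 ✓
(5,0)% 1/1 ✓
(5,1)% 1/2 ✗
(5,2)@ 1/3 ✗
(5,4)% 2/3 ✓
(6,3)@ 1/2 ✗
Unsatisfied: (0,2), (1,1), (1,2), (2,1), (3,3), (3,4), (4,3), (5,1), (5,2), (6,3) — 10 in total.

10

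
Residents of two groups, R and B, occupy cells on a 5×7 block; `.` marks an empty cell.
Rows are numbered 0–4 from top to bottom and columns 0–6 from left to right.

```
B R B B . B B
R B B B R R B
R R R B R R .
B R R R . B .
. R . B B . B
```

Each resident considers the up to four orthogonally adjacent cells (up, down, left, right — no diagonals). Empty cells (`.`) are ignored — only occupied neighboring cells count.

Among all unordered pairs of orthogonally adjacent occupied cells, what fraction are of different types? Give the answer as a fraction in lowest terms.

17/38

Scan each occupied cell's neighbors to the right and below so each pair is counted once.
Row 0: B(0,0)–R(0,1)≠ B(0,0)–R(1,0)≠ R(0,1)–B(0,2)≠ R(0,1)–B(1,1)≠ B(0,2)–B(0,3)= B(0,2)–B(1,2)= B(0,3)–B(1,3)= B(0,5)–B(0,6)= B(0,5)–R(1,5)≠ B(0,6)–B(1,6)=  → 5/10 unlike.
Row 1: R(1,0)–B(1,1)≠ R(1,0)–R(2,0)= B(1,1)–B(1,2)= B(1,1)–R(2,1)≠ B(1,2)–B(1,3)= B(1,2)–R(2,2)≠ B(1,3)–R(1,4)≠ B(1,3)–B(2,3)= R(1,4)–R(1,5)= R(1,4)–R(2,4)= R(1,5)–B(1,6)≠ R(1,5)–R(2,5)=  → 5/12 unlike.
Row 2: R(2,0)–R(2,1)= R(2,0)–B(3,0)≠ R(2,1)–R(2,2)= R(2,1)–R(3,1)= R(2,2)–B(2,3)≠ R(2,2)–R(3,2)= B(2,3)–R(2,4)≠ B(2,3)–R(3,3)≠ R(2,4)–R(2,5)= R(2,5)–B(3,5)≠  → 5/10 unlike.
Row 3: B(3,0)–R(3,1)≠ R(3,1)–R(3,2)= R(3,1)–R(4,1)= R(3,2)–R(3,3)= R(3,3)–B(4,3)≠  → 2/5 unlike.
Row 4: B(4,3)–B(4,4)=  → 0/1 unlike.
Total adjacent occupied pairs: 38; unlike-type pairs: 17.
17/38 is already in lowest terms.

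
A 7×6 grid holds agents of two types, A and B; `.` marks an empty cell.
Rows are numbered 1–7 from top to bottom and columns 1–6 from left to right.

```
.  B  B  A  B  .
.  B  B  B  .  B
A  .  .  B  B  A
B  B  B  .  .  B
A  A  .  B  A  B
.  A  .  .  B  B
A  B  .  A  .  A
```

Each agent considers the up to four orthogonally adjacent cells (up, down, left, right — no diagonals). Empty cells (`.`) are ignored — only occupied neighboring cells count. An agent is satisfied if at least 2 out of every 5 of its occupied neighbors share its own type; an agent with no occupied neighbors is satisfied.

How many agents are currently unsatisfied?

11

(1,2)B 2/2 ok
(1,3)B 2/3 ok
(1,4)A 0/3 unhappy
(1,5)B 0/1 unhappy
(2,2)B 2/2 ok
(2,3)B 3/3 ok
(2,4)B 2/3 ok
(2,6)B 0/1 unhappy
(3,1)A 0/1 unhappy
(3,4)B 2/2 ok
(3,5)B 1/2 ok
(3,6)A 0/3 unhappy
(4,1)B 1/3 unhappy
(4,2)B 2/3 ok
(4,3)B 1/1 ok
(4,6)B 1/2 ok
(5,1)A 1/2 ok
(5,2)A 2/3 ok
(5,4)B 0/1 unhappy
(5,5)A 0/3 unhappy
(5,6)B 2/3 ok
(6,2)A 1/2 ok
(6,5)B 1/2 ok
(6,6)B 2/3 ok
(7,1)A 0/1 unhappy
(7,2)B 0/2 unhappy
(7,4)A 0/0 ok
(7,6)A 0/1 unhappy
Unsatisfied: (1,4), (1,5), (2,6), (3,1), (3,6), (4,1), (5,4), (5,5), (7,1), (7,2), (7,6) — 11 in total.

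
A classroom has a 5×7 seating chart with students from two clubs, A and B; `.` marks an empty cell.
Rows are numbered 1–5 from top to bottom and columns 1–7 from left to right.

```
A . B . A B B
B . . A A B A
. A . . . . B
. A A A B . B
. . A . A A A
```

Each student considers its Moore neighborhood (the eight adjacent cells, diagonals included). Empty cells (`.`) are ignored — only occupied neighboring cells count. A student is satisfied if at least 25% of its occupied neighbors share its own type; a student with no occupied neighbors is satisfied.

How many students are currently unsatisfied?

Row 1: (1,1)A 0/1 unhappy · (1,3)B 0/1 unhappy · (1,5)A 2/4 ok · (1,6)B 2/5 ok · (1,7)B 2/3 ok
Row 2: (2,1)B 0/2 unhappy · (2,4)A 2/3 ok · (2,5)A 2/4 ok · (2,6)B 3/6 ok · (2,7)A 0/4 unhappy
Row 3: (3,2)A 2/3 ok · (3,7)B 2/3 ok
Row 4: (4,2)A 3/3 ok · (4,3)A 4/4 ok · (4,4)A 3/4 ok · (4,5)B 0/3 unhappy · (4,7)B 1/3 ok
Row 5: (5,3)A 3/3 ok · (5,5)A 2/3 ok · (5,6)A 2/4 ok · (5,7)A 1/2 ok
Unsatisfied: (1,1), (1,3), (2,1), (2,7), (4,5) — 5 in total.

5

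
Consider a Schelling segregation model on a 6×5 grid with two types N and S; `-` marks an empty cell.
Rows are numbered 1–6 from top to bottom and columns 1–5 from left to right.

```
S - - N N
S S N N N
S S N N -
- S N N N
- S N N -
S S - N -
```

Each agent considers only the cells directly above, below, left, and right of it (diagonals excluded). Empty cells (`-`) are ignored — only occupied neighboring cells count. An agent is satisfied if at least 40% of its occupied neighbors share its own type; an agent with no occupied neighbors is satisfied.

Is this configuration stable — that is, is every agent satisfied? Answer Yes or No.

(1,1)S 1/1 satisfied
(1,4)N 2/2 satisfied
(1,5)N 2/2 satisfied
(2,1)S 3/3 satisfied
(2,2)S 2/3 satisfied
(2,3)N 2/3 satisfied
(2,4)N 4/4 satisfied
(2,5)N 2/2 satisfied
(3,1)S 2/2 satisfied
(3,2)S 3/4 satisfied
(3,3)N 3/4 satisfied
(3,4)N 3/3 satisfied
(4,2)S 2/3 satisfied
(4,3)N 3/4 satisfied
(4,4)N 4/4 satisfied
(4,5)N 1/1 satisfied
(5,2)S 2/3 satisfied
(5,3)N 2/3 satisfied
(5,4)N 3/3 satisfied
(6,1)S 1/1 satisfied
(6,2)S 2/2 satisfied
(6,4)N 1/1 satisfied
All meet the threshold, so the configuration is stable.

Yes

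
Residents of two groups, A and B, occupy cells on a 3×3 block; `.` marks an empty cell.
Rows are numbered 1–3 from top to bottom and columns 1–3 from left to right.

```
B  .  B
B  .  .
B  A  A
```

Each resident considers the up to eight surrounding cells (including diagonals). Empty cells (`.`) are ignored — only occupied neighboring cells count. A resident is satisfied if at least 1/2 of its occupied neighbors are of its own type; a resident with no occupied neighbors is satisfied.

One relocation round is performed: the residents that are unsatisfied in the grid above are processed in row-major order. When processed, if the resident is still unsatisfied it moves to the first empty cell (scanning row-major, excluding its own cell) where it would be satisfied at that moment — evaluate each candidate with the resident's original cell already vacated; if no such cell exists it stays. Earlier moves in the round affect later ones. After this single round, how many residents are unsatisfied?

1

Initially unsatisfied (in order): (3,2).
  (3,2) → (2,3).
Resulting grid:
B . B
B . A
B . A
Unsatisfied now: (1,3).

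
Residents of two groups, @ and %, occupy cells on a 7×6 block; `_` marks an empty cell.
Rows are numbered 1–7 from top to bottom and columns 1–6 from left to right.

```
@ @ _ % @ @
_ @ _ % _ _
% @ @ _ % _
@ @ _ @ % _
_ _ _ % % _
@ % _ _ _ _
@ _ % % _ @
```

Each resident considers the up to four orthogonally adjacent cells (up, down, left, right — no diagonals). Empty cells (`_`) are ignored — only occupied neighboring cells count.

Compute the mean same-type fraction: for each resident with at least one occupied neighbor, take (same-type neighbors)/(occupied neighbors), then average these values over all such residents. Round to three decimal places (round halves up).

Row 1: (1,1)@ 1/1 · (1,2)@ 2/2 · (1,4)% 1/2 · (1,5)@ 1/2 · (1,6)@ 1/1
Row 2: (2,2)@ 2/2 · (2,4)% 1/1
Row 3: (3,1)% 0/2 · (3,2)@ 3/4 · (3,3)@ 1/1 · (3,5)% 1/1
Row 4: (4,1)@ 1/2 · (4,2)@ 2/2 · (4,4)@ 0/2 · (4,5)% 2/3
Row 5: (5,4)% 1/2 · (5,5)% 2/2
Row 6: (6,1)@ 1/2 · (6,2)% 0/1
Row 7: (7,1)@ 1/1 · (7,3)% 1/1 · (7,4)% 1/1 · (7,6)@ — no occupied neighbors
Sum over 22 residents: 1/1 + 2/2 + 1/2 + 1/2 + 1/1 + 2/2 + 1/1 + 0/2 + 3/4 + 1/1 + 1/1 + 1/2 + 2/2 + 0/2 + 2/3 + 1/2 + 2/2 + 1/2 + 0/1 + 1/1 + 1/1 + 1/1 = 191/12; mean = 191/12 ÷ 22 = 191/264 = 0.723484… → 0.723.

0.723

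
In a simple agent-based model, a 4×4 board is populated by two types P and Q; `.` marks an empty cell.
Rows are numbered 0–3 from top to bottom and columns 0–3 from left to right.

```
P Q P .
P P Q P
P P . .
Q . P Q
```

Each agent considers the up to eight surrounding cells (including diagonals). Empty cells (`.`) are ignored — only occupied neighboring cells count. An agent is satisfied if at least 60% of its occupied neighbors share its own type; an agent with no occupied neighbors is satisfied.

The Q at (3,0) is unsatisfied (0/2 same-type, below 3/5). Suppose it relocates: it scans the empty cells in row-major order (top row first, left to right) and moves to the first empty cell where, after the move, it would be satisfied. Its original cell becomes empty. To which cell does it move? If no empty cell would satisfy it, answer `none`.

Vacating (3,0). Empty cells in order:
  (0,3): 1/3 same-type → still unsatisfied.
  (2,2): 2/6 same-type → still unsatisfied.
  (2,3): 2/4 same-type → still unsatisfied.
  (3,1): 0/3 same-type → still unsatisfied.

none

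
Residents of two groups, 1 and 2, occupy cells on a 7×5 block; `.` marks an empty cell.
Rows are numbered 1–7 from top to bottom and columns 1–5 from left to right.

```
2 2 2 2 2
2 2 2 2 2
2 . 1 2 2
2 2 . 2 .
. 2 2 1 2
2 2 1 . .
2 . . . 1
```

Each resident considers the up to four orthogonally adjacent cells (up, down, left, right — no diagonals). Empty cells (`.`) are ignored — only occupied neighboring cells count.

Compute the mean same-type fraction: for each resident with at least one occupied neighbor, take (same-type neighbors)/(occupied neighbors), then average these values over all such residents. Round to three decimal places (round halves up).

0.760

(1,1)2 2/2
(1,2)2 3/3
(1,3)2 3/3
(1,4)2 3/3
(1,5)2 2/2
(2,1)2 3/3
(2,2)2 3/3
(2,3)2 3/4
(2,4)2 4/4
(2,5)2 3/3
(3,1)2 2/2
(3,3)1 0/2
(3,4)2 3/4
(3,5)2 2/2
(4,1)2 2/2
(4,2)2 2/2
(4,4)2 1/2
(5,2)2 3/3
(5,3)2 1/3
(5,4)1 0/3
(5,5)2 0/1
(6,1)2 2/2
(6,2)2 2/3
(6,3)1 0/2
(7,1)2 1/1
(7,5)1 — no occupied neighbors
Sum over 25 residents: 2/2 + 3/3 + 3/3 + 3/3 + 2/2 + 3/3 + 3/3 + 3/4 + 4/4 + 3/3 + 2/2 + 0/2 + 3/4 + 2/2 + 2/2 + 2/2 + 1/2 + 3/3 + 1/3 + 0/3 + 0/1 + 2/2 + 2/3 + 0/2 + 1/1 = 19; mean = 19 ÷ 25 = 19/25 = 0.76 → 0.760.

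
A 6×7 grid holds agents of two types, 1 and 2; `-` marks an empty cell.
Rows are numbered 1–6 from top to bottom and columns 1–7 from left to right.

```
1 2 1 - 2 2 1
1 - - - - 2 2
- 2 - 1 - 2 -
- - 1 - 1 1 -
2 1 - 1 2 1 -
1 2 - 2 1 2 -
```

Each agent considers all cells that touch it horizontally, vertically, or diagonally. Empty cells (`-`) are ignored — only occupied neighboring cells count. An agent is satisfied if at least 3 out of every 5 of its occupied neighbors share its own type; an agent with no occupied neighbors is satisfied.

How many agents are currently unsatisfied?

16

(1,1)1 1/2 unhappy
(1,2)2 0/3 unhappy
(1,3)1 0/1 unhappy
(1,5)2 2/2 ok
(1,6)2 3/4 ok
(1,7)1 0/3 unhappy
(2,1)1 1/3 unhappy
(2,6)2 4/5 ok
(2,7)2 3/4 ok
(3,2)2 0/2 unhappy
(3,4)1 2/2 ok
(3,6)2 2/4 unhappy
(4,3)1 3/4 ok
(4,5)1 4/6 ok
(4,6)1 2/4 unhappy
(5,1)2 1/3 unhappy
(5,2)1 2/4 unhappy
(5,4)1 3/5 ok
(5,5)2 2/7 unhappy
(5,6)1 3/5 ok
(6,1)1 1/3 unhappy
(6,2)2 1/3 unhappy
(6,4)2 1/3 unhappy
(6,5)1 2/5 unhappy
(6,6)2 1/3 unhappy
Unsatisfied: (1,1), (1,2), (1,3), (1,7), (2,1), (3,2), (3,6), (4,6), (5,1), (5,2), (5,5), (6,1), (6,2), (6,4), (6,5), (6,6) — 16 in total.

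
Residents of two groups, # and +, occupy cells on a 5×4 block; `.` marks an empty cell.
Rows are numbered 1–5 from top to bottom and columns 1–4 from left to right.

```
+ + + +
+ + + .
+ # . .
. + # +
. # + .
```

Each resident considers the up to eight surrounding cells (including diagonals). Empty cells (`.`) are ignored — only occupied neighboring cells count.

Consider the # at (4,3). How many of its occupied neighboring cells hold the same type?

2

Occupied neighbors of (4,3): (3,2)=#, (4,2)=+, (4,4)=+, (5,2)=#, (5,3)=+.
Same type (#): 2 of 5.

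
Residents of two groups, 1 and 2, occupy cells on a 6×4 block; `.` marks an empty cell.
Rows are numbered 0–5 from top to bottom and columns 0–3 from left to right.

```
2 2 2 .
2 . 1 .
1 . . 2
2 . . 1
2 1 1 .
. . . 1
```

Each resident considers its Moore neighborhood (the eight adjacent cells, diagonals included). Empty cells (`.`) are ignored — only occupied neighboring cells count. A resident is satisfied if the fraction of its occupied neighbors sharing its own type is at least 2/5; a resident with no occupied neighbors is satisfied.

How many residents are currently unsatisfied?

5

(0,0)2 2/2 ✓
(0,1)2 3/4 ✓
(0,2)2 1/2 ✓
(1,0)2 2/3 ✓
(1,2)1 0/3 ✗
(2,0)1 0/2 ✗
(2,3)2 0/2 ✗
(3,0)2 1/3 ✗
(3,3)1 1/2 ✓
(4,0)2 1/2 ✓
(4,1)1 1/3 ✗
(4,2)1 3/3 ✓
(5,3)1 1/1 ✓
Unsatisfied: (1,2), (2,0), (2,3), (3,0), (4,1) — 5 in total.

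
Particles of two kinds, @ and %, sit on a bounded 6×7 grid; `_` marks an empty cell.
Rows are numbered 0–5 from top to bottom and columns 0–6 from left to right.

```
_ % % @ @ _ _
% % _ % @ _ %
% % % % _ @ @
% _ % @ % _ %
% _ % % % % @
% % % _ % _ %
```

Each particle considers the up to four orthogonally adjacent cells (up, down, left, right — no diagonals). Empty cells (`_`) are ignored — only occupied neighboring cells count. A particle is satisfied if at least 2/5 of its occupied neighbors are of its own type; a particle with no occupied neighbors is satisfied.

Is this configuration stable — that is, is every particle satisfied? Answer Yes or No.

(0,1)% 2/2 satisfied
(0,2)% 1/2 satisfied
(0,3)@ 1/3 not
(0,4)@ 2/2 satisfied
(1,0)% 2/2 satisfied
(1,1)% 3/3 satisfied
(1,3)% 1/3 not
(1,4)@ 1/2 satisfied
(1,6)% 0/1 not
(2,0)% 3/3 satisfied
(2,1)% 3/3 satisfied
(2,2)% 3/3 satisfied
(2,3)% 2/3 satisfied
(2,5)@ 1/1 satisfied
(2,6)@ 1/3 not
(3,0)% 2/2 satisfied
(3,2)% 2/3 satisfied
(3,3)@ 0/4 not
(3,4)% 1/2 satisfied
(3,6)% 0/2 not
(4,0)% 2/2 satisfied
(4,2)% 3/3 satisfied
(4,3)% 2/3 satisfied
(4,4)% 4/4 satisfied
(4,5)% 1/2 satisfied
(4,6)@ 0/3 not
(5,0)% 2/2 satisfied
(5,1)% 2/2 satisfied
(5,2)% 2/2 satisfied
(5,4)% 1/1 satisfied
(5,6)% 0/1 not
For instance (0,3) has only 1/3 same-type neighbors, below 2/5.

No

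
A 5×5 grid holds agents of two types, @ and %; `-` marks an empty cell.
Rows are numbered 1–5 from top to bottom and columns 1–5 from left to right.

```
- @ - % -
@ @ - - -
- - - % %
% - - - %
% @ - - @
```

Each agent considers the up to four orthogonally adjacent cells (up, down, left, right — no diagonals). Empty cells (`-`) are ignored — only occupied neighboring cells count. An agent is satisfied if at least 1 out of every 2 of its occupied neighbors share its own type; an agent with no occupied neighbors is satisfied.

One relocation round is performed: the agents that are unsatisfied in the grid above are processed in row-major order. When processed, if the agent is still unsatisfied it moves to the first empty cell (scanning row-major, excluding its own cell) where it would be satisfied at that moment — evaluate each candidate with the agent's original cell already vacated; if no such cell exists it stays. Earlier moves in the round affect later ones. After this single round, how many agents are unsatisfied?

Initially unsatisfied (in order): (5,2), (5,5).
  (5,2) → (1,1).
  (5,5) → (1,3).
Resulting grid:
@ @ @ % -
@ @ - - -
- - - % %
% - - - %
% - - - -
Unsatisfied now: (1,4).

1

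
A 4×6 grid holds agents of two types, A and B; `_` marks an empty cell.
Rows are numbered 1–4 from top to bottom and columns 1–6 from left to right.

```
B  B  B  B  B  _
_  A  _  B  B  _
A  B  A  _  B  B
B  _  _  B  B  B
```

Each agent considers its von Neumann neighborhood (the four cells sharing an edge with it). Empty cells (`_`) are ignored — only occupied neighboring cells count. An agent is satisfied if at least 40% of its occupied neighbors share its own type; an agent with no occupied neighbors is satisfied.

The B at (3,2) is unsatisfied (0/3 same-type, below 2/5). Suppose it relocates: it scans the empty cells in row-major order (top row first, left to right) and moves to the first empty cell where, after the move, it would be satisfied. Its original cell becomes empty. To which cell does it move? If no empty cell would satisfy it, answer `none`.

(1,6)

Vacating (3,2). Empty cells in order:
  (1,6): 1/1 same-type → satisfied — stop here.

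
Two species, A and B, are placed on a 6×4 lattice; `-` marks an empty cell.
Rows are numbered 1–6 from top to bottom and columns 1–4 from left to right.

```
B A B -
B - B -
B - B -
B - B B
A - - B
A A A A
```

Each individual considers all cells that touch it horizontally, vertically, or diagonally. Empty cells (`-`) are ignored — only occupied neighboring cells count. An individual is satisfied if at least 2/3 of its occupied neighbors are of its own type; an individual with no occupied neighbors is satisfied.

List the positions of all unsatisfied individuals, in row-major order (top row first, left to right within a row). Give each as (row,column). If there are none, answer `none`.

(1,1)B 1/2 not
(1,2)A 0/4 not
(1,3)B 1/2 not
(2,1)B 2/3 satisfied
(2,3)B 2/3 satisfied
(3,1)B 2/2 satisfied
(3,3)B 3/3 satisfied
(4,1)B 1/2 not
(4,3)B 3/3 satisfied
(4,4)B 3/3 satisfied
(5,1)A 2/3 satisfied
(5,4)B 2/4 not
(6,1)A 2/2 satisfied
(6,2)A 3/3 satisfied
(6,3)A 2/3 satisfied
(6,4)A 1/2 not

(1,1), (1,2), (1,3), (4,1), (5,4), (6,4)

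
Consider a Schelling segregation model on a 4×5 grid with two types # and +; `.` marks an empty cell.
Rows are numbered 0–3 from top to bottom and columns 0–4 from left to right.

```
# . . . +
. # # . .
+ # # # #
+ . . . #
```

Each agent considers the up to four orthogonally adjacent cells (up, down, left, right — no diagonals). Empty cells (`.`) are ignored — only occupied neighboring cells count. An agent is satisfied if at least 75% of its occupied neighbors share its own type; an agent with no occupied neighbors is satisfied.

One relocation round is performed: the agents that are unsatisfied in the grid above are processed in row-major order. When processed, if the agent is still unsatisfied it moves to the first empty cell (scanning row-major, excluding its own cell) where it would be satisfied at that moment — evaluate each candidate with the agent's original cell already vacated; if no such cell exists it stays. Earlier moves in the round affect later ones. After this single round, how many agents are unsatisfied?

0

Initially unsatisfied (in order): (2,0), (2,1).
  (2,0) → (0,3).
  (2,1): now satisfied by earlier moves; stays.
Resulting grid:
# . . + +
. # # . .
. # # # #
+ . . . #
All satisfied now.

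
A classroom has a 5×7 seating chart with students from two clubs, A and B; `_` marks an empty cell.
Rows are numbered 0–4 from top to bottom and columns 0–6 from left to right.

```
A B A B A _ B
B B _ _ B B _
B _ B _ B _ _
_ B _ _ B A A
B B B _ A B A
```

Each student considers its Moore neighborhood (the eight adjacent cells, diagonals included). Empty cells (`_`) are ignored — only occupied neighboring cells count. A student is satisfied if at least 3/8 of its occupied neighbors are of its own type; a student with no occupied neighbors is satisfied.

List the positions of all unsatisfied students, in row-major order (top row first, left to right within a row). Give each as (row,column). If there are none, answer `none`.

(0,0), (0,2), (0,3), (0,4), (4,4), (4,5)

Row 0: (0,0)A 0/3 not · (0,1)B 2/4 satisfied · (0,2)A 0/3 not · (0,3)B 1/3 not · (0,4)A 0/3 not · (0,6)B 1/1 satisfied
Row 1: (1,0)B 3/4 satisfied · (1,1)B 4/6 satisfied · (1,4)B 3/4 satisfied · (1,5)B 3/4 satisfied
Row 2: (2,0)B 3/3 satisfied · (2,2)B 2/2 satisfied · (2,4)B 3/4 satisfied
Row 3: (3,1)B 5/5 satisfied · (3,4)B 2/4 satisfied · (3,5)A 3/6 satisfied · (3,6)A 2/3 satisfied
Row 4: (4,0)B 2/2 satisfied · (4,1)B 3/3 satisfied · (4,2)B 2/2 satisfied · (4,4)A 1/3 not · (4,5)B 1/5 not · (4,6)A 2/3 satisfied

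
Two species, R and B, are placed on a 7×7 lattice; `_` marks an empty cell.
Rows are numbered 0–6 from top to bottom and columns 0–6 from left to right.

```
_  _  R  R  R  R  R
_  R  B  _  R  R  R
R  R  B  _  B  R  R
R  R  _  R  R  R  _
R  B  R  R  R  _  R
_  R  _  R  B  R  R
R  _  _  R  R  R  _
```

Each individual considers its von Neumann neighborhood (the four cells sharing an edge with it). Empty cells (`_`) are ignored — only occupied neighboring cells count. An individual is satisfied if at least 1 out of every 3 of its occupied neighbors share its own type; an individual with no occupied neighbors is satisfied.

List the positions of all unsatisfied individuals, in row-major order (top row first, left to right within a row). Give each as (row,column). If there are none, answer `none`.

(2,4), (4,1), (5,1), (5,4)

(0,2)R 1/2 ✓
(0,3)R 2/2 ✓
(0,4)R 3/3 ✓
(0,5)R 3/3 ✓
(0,6)R 2/2 ✓
(1,1)R 1/2 ✓
(1,2)B 1/3 ✓
(1,4)R 2/3 ✓
(1,5)R 4/4 ✓
(1,6)R 3/3 ✓
(2,0)R 2/2 ✓
(2,1)R 3/4 ✓
(2,2)B 1/2 ✓
(2,4)B 0/3 ✗
(2,5)R 3/4 ✓
(2,6)R 2/2 ✓
(3,0)R 3/3 ✓
(3,1)R 2/3 ✓
(3,3)R 2/2 ✓
(3,4)R 3/4 ✓
(3,5)R 2/2 ✓
(4,0)R 1/2 ✓
(4,1)B 0/4 ✗
(4,2)R 1/2 ✓
(4,3)R 4/4 ✓
(4,4)R 2/3 ✓
(4,6)R 1/1 ✓
(5,1)R 0/1 ✗
(5,3)R 2/3 ✓
(5,4)B 0/4 ✗
(5,5)R 2/3 ✓
(5,6)R 2/2 ✓
(6,0)R 0/0 ✓
(6,3)R 2/2 ✓
(6,4)R 2/3 ✓
(6,5)R 2/2 ✓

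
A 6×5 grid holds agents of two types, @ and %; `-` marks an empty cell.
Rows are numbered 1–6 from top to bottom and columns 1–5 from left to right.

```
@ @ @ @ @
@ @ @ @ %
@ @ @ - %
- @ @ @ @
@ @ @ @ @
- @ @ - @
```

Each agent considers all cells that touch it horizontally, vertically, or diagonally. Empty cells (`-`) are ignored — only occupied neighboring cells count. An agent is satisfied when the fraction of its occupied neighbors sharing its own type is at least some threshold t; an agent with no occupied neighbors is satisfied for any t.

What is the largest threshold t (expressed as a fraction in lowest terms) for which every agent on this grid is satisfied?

1/4

Row 1: (1,1)@ 3/3 · (1,2)@ 5/5 · (1,3)@ 5/5 · (1,4)@ 4/5 · (1,5)@ 2/3
Row 2: (2,1)@ 5/5 · (2,2)@ 8/8 · (2,3)@ 7/7 · (2,4)@ 5/7 · (2,5)% 1/4
Row 3: (3,1)@ 4/4 · (3,2)@ 7/7 · (3,3)@ 7/7 · (3,5)% 1/4
Row 4: (4,2)@ 7/7 · (4,3)@ 7/7 · (4,4)@ 6/7 · (4,5)@ 3/4
Row 5: (5,1)@ 3/3 · (5,2)@ 6/6 · (5,3)@ 7/7 · (5,4)@ 7/7 · (5,5)@ 4/4
Row 6: (6,2)@ 4/4 · (6,3)@ 4/4 · (6,5)@ 2/2
The smallest same-type fraction is 1/4 at (2,5), which reduces to 1/4. Any threshold above that leaves this agent unsatisfied.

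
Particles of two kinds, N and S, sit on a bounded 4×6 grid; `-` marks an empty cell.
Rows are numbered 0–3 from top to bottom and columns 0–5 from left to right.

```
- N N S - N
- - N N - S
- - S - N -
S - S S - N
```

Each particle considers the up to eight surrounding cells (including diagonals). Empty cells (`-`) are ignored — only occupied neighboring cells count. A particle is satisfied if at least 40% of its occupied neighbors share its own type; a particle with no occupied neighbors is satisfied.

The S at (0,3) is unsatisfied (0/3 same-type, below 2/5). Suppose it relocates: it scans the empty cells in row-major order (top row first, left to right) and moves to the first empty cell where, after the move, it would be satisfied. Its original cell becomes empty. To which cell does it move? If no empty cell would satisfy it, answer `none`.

(2,0)

Vacating (0,3). Empty cells in order:
  (0,0): 0/1 same-type → still unsatisfied.
  (0,4): 1/3 same-type → still unsatisfied.
  (1,0): 0/1 same-type → still unsatisfied.
  (1,1): 1/4 same-type → still unsatisfied.
  (1,4): 1/4 same-type → still unsatisfied.
  (2,0): 1/1 same-type → satisfied — stop here.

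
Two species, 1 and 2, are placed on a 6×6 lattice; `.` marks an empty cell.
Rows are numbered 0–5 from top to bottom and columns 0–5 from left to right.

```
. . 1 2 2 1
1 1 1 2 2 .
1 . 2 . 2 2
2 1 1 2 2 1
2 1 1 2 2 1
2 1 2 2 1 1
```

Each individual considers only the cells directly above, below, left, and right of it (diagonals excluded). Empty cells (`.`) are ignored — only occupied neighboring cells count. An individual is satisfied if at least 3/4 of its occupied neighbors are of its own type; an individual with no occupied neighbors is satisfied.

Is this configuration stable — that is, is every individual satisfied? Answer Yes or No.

No

Row 0: (0,2)1 1/2 not · (0,3)2 2/3 not · (0,4)2 2/3 not · (0,5)1 0/1 not
Row 1: (1,0)1 2/2 satisfied · (1,1)1 2/2 satisfied · (1,2)1 2/4 not · (1,3)2 2/3 not · (1,4)2 3/3 satisfied
Row 2: (2,0)1 1/2 not · (2,2)2 0/2 not · (2,4)2 3/3 satisfied · (2,5)2 1/2 not
Row 3: (3,0)2 1/3 not · (3,1)1 2/3 not · (3,2)1 2/4 not · (3,3)2 2/3 not · (3,4)2 3/4 satisfied · (3,5)1 1/3 not
Row 4: (4,0)2 2/3 not · (4,1)1 3/4 satisfied · (4,2)1 2/4 not · (4,3)2 3/4 satisfied · (4,4)2 2/4 not · (4,5)1 2/3 not
Row 5: (5,0)2 1/2 not · (5,1)1 1/3 not · (5,2)2 1/3 not · (5,3)2 2/3 not · (5,4)1 1/3 not · (5,5)1 2/2 satisfied
For instance (0,2) has only 1/2 same-type neighbors, below 3/4.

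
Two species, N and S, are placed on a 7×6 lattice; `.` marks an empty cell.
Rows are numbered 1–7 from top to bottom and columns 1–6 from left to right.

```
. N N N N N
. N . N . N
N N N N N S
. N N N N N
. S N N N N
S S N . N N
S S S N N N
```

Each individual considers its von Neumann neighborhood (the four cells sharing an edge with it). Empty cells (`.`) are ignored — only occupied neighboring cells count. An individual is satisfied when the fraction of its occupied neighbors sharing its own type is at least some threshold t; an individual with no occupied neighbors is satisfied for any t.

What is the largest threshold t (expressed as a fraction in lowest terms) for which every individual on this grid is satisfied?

0/1

(1,2)N 2/2
(1,3)N 2/2
(1,4)N 3/3
(1,5)N 2/2
(1,6)N 2/2
(2,2)N 2/2
(2,4)N 2/2
(2,6)N 1/2
(3,1)N 1/1
(3,2)N 4/4
(3,3)N 3/3
(3,4)N 4/4
(3,5)N 2/3
(3,6)S 0/3
(4,2)N 2/3
(4,3)N 4/4
(4,4)N 4/4
(4,5)N 4/4
(4,6)N 2/3
(5,2)S 1/3
(5,3)N 3/4
(5,4)N 3/3
(5,5)N 4/4
(5,6)N 3/3
(6,1)S 2/2
(6,2)S 3/4
(6,3)N 1/3
(6,5)N 3/3
(6,6)N 3/3
(7,1)S 2/2
(7,2)S 3/3
(7,3)S 1/3
(7,4)N 1/2
(7,5)N 3/3
(7,6)N 2/2
The smallest same-type fraction is 0/3 at (3,6), which reduces to 0/1. Any threshold above that leaves this individual unsatisfied.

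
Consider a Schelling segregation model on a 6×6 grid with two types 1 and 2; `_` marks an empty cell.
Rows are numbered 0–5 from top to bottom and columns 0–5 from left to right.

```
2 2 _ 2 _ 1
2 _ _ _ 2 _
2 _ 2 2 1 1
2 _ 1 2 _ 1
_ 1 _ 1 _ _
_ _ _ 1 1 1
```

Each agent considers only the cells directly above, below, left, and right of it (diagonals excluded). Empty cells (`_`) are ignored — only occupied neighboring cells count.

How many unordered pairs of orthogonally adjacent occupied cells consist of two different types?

5

Scan each occupied cell's neighbors to the right and below so each pair is counted once.
From row 0: 0 unlike of 2 pairs (running 0/2).
From row 1: 1 unlike of 2 pairs (running 1/4).
From row 2: 2 unlike of 7 pairs (running 3/11).
From row 3: 2 unlike of 2 pairs (running 5/13).
From row 4: 0 unlike of 1 pairs (running 5/14).
From row 5: 0 unlike of 2 pairs (running 5/16).
Total adjacent occupied pairs: 16; unlike-type pairs: 5.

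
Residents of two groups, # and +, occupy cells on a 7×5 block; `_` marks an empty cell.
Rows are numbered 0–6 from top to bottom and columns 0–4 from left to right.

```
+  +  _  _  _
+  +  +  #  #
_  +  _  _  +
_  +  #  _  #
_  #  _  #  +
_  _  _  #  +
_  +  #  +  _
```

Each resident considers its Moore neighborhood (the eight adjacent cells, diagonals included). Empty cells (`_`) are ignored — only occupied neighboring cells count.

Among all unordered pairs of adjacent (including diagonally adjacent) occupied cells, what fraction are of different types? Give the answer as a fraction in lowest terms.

Scan each occupied cell's neighbors to the right and below (and the two forward diagonals) so each pair is counted once.
From row 0: 0 unlike of 6 pairs (running 0/6).
From row 1: 3 unlike of 9 pairs (running 3/15).
From row 2: 2 unlike of 3 pairs (running 5/18).
From row 3: 3 unlike of 6 pairs (running 8/24).
From row 4: 3 unlike of 5 pairs (running 11/29).
From row 5: 2 unlike of 4 pairs (running 13/33).
From row 6: 2 unlike of 2 pairs (running 15/35).
Total adjacent occupied pairs: 35; unlike-type pairs: 15.
15/35 reduces to 3/7.

3/7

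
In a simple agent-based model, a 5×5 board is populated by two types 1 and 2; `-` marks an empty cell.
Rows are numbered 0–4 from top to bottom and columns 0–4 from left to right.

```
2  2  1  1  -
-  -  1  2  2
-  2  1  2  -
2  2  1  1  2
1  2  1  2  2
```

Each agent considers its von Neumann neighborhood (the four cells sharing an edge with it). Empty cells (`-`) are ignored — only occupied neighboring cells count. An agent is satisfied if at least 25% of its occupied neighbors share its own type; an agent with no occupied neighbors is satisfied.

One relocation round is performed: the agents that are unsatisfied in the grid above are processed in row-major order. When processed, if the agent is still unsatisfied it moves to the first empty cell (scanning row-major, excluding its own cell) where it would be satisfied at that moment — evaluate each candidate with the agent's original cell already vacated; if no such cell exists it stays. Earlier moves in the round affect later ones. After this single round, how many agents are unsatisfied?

0

Initially unsatisfied (in order): (4,0).
  (4,0) → (0,4).
Resulting grid:
2 2 1 1 1
- - 1 2 2
- 2 1 2 -
2 2 1 1 2
- 2 1 2 2
All satisfied now.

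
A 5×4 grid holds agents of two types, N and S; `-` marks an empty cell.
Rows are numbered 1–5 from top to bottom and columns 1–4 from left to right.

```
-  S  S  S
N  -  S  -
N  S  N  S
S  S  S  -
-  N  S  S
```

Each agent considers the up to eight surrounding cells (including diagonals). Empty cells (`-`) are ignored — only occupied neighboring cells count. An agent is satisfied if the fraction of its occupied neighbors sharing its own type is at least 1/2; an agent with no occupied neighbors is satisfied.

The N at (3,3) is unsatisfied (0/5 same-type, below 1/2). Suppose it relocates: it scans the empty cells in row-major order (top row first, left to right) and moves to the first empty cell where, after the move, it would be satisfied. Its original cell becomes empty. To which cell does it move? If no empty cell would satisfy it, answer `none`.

Vacating (3,3). Empty cells in order:
  (1,1): 1/2 same-type → satisfied — stop here.

(1,1)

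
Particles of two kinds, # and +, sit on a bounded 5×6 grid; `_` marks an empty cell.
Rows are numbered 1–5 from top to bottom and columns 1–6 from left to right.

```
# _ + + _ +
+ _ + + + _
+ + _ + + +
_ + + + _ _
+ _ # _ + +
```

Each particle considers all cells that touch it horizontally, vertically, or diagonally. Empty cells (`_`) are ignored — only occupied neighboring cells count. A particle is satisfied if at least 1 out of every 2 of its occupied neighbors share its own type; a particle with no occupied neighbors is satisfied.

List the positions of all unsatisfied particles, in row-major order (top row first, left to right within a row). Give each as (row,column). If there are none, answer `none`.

Row 1: (1,1)# 0/1 unhappy · (1,3)+ 3/3 ok · (1,4)+ 4/4 ok · (1,6)+ 1/1 ok
Row 2: (2,1)+ 2/3 ok · (2,3)+ 5/5 ok · (2,4)+ 6/6 ok · (2,5)+ 6/6 ok
Row 3: (3,1)+ 3/3 ok · (3,2)+ 5/5 ok · (3,4)+ 6/6 ok · (3,5)+ 5/5 ok · (3,6)+ 2/2 ok
Row 4: (4,2)+ 4/5 ok · (4,3)+ 4/5 ok · (4,4)+ 4/5 ok
Row 5: (5,1)+ 1/1 ok · (5,3)# 0/3 unhappy · (5,5)+ 2/2 ok · (5,6)+ 1/1 ok

(1,1), (5,3)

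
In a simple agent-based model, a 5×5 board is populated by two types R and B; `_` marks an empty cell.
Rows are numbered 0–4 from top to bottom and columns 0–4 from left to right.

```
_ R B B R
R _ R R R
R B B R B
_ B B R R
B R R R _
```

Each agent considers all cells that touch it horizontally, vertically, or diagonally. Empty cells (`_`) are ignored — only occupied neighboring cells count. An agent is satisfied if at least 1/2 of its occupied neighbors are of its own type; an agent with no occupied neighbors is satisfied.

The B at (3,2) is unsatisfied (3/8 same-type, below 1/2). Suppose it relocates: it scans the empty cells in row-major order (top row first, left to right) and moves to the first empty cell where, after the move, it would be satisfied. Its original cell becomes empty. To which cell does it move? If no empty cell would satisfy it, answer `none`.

Vacating (3,2). Empty cells in order:
  (0,0): 0/2 same-type → still unsatisfied.
  (1,1): 3/7 same-type → still unsatisfied.
  (3,0): 3/5 same-type → satisfied — stop here.

(3,0)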